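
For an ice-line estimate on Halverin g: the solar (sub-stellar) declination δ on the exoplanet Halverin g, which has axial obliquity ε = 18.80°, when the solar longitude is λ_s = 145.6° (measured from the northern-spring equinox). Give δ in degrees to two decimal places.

sin δ = sin ε · sin λ_s = sin 18.80° × sin 145.6° = 0.182069.
δ = arcsin(0.182069) = +10.49°.

δ = +10.49°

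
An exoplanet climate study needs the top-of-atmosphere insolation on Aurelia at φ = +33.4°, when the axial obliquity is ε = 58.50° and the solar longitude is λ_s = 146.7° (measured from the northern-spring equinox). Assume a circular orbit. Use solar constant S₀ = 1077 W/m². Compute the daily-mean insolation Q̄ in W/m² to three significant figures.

Solar declination: sin δ = sin ε · sin λ_s = sin 58.50° × sin 146.7° = 0.46812, so δ = +27.912°.
cos H₀ = −tan(+33.4°) tan(+27.912°) = -0.3493, H₀ = 1.9276 rad.
Bracket: H₀ sin φ sin δ + cos φ cos δ sin H₀ = 1.9276×0.55048×0.46812 + 0.83485×0.88367×0.93701 = 0.496725 + 0.691262 = 1.187987.
Q̄ = (S₀/π) × [bracket] = (1077/π) × 1.187987 = 407.3 W/m².

Q̄ ≈ 407 W/m²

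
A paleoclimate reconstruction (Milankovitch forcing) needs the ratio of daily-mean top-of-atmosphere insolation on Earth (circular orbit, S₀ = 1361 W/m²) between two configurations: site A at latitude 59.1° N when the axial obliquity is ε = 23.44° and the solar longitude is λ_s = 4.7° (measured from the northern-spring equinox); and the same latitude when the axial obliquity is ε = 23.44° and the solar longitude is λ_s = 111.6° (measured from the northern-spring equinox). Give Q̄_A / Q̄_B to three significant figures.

— Configuration A (φ=+59.1°):
Solar declination: sin δ = sin ε · sin λ_s = sin 23.44° × sin 4.7° = 0.03259, so δ = +1.868°.
cos H₀ = −tan(+59.1°) tan(+1.868°) = -0.0545, H₀ = 1.6253 rad.
Bracket: H₀ sin φ sin δ + cos φ cos δ sin H₀ = 1.6253×0.85806×0.03259 + 0.51354×0.99947×0.99851 = 0.045450 + 0.512503 = 0.557953.
Q̄ = (S₀/π) × [bracket] = (1361/π) × 0.557953 = 241.72 W/m².
— Configuration B (φ=+59.1°):
Solar declination: sin δ = sin ε · sin λ_s = sin 23.44° × sin 111.6° = 0.36985, so δ = +21.707°.
cos H₀ = −tan(+59.1°) tan(+21.707°) = -0.6651, H₀ = 2.2985 rad.
Bracket: H₀ sin φ sin δ + cos φ cos δ sin H₀ = 2.2985×0.85806×0.36985 + 0.51354×0.92909×0.74671 = 0.729437 + 0.356274 = 1.085711.
Q̄ = (S₀/π) × [bracket] = (1361/π) × 1.085711 = 470.35 W/m².
Ratio Q̄_A / Q̄_B = 241.72 / 470.35 = 0.5139.

Q̄_A / Q̄_B ≈ 0.514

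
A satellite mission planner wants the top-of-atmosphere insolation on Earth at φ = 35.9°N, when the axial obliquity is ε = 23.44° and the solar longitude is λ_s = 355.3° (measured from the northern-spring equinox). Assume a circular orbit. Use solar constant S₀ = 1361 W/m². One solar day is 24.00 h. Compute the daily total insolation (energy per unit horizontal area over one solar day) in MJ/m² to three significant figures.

29.2 MJ/m²

Solar declination: sin δ = sin ε · sin λ_s = sin 23.44° × sin 355.3° = -0.03259, so δ = -1.868°.
cos H₀ = −tan(+35.9°) tan(-1.868°) = 0.0236, H₀ = 1.5472 rad.
Bracket: H₀ sin φ sin δ + cos φ cos δ sin H₀ = 1.5472×0.58637×-0.03259 + 0.81004×0.99947×0.99972 = -0.029567 + 0.809384 = 0.779817.
Q̄ = (S₀/π) × [bracket] = (1361/π) × 0.779817 = 337.83 W/m².
Daily total = Q̄ × 24.00 h × 3600 s/h = 337.83 × 24.00 × 3600 / 10⁶ = 29.19 MJ/m².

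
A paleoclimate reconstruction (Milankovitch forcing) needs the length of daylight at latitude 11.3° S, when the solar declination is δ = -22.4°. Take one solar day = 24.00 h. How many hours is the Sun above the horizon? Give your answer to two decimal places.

cos H₀ = −tan φ · tan δ = −tan(-11.3°) × tan(-22.400°) = -0.0824, so H₀ = 1.6532 rad = 94.72°.
Daylight = 2H₀/(2π) × 24.00 h = (1.6532/π) × 24.00 = 12.63 h.

12.63 h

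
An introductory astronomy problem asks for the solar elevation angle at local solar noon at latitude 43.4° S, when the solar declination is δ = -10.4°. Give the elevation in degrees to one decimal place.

57.0°

At local noon the hour angle is zero, so the zenith angle equals |φ − δ| = |-43.4° − (-10.400°)| = 33.000°.
Elevation = 90° − 33.000° = 57.0°.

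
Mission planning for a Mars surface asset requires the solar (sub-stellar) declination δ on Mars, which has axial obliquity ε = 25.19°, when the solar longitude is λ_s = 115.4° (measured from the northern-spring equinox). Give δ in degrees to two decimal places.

δ = +22.61°

sin δ = sin ε · sin λ_s = sin 25.19° × sin 115.4° = 0.384479.
δ = arcsin(0.384479) = +22.61°.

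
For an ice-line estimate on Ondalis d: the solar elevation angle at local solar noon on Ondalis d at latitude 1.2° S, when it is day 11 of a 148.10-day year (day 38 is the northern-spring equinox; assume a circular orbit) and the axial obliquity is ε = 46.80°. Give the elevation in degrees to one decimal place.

Solar longitude: L_s = 360° × (11 − 38)/148.10 = -65.631°, i.e. -65.631° + 360° = 294.369°.
sin δ = sin 46.80° × sin 294.369° = -0.66402, so δ = -41.608°.
At local noon the hour angle is zero, so the zenith angle equals |ϕ − δ| = |-1.2° − (-41.608°)| = 40.408°.
Elevation = 90° − 40.408° = 49.6°.

49.6°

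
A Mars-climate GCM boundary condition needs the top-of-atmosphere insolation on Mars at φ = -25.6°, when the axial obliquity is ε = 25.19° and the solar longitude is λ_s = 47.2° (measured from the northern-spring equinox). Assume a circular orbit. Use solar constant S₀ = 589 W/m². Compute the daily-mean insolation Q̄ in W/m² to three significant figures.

Q̄ ≈ 123 W/m²

Solar declination: sin δ = sin ε · sin λ_s = sin 25.19° × sin 47.2° = 0.31229, so δ = +18.197°.
cos H₀ = −tan(-25.6°) tan(+18.197°) = 0.1575, H₀ = 1.4126 rad.
Bracket: H₀ sin φ sin δ + cos φ cos δ sin H₀ = 1.4126×-0.43209×0.31229 + 0.90183×0.94999×0.98752 = -0.190613 + 0.846037 = 0.655424.
Q̄ = (S₀/π) × [bracket] = (589/π) × 0.655424 = 122.9 W/m².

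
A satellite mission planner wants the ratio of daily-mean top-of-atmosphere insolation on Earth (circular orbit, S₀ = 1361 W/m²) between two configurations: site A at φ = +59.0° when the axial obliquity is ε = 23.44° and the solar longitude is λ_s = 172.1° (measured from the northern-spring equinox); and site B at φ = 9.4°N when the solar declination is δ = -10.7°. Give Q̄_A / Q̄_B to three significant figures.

Q̄_A / Q̄_B ≈ 0.640

— Configuration A (φ=+59.0°):
Solar declination: sin δ = sin ε · sin λ_s = sin 23.44° × sin 172.1° = 0.05467, so δ = +3.134°.
cos H₀ = −tan(+59.0°) tan(+3.134°) = -0.0911, H₀ = 1.6621 rad.
Bracket: H₀ sin φ sin δ + cos φ cos δ sin H₀ = 1.6621×0.85717×0.05467 + 0.51504×0.99850×0.99584 = 0.077888 + 0.512128 = 0.590016.
Q̄ = (S₀/π) × [bracket] = (1361/π) × 0.590016 = 255.61 W/m².
— Configuration B (φ=+9.4°):
cos H₀ = −tan(+9.4°) tan(-10.700°) = 0.0313, H₀ = 1.5395 rad.
Bracket: H₀ sin φ sin δ + cos φ cos δ sin H₀ = 1.5395×0.16333×-0.18567 + 0.98657×0.98261×0.99951 = -0.046686 + 0.968939 = 0.922253.
Q̄ = (S₀/π) × [bracket] = (1361/π) × 0.922253 = 399.54 W/m².
Ratio Q̄_A / Q̄_B = 255.61 / 399.54 = 0.6398.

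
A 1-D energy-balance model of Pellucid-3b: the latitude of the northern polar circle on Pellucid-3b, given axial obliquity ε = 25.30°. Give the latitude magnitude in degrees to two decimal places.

The polar circle is the lowest latitude that experiences at least one full rotation of continuous daylight at the northern-summer solstice; it lies at |φ| = 90° − ε = 90° − 25.30° = 64.70°.

64.70°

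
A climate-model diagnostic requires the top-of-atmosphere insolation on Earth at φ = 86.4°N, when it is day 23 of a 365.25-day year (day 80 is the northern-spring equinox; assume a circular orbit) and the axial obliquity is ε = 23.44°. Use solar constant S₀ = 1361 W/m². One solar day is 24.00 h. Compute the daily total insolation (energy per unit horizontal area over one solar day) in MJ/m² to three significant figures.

Solar longitude: λ_s = 360° × (23 − 80)/365.25 = -56.181°, i.e. -56.181° + 360° = 303.819°.
sin δ = sin 23.44° × sin 303.819° = -0.33048, so δ = -19.298°.
cos H₀ = −tan(+86.4°) tan(-19.298°) = 5.5656 ≥ 1 ⇒ polar night, H₀ = 0 and Q̄ = 0.
Daily total = Q̄ × 24.00 h × 3600 s/h = 0.00 MJ/m².

0.00 MJ/m²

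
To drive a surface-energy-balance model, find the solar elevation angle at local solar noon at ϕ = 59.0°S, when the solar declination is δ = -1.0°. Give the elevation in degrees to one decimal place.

At local noon the hour angle is zero, so the zenith angle equals |ϕ − δ| = |-59.0° − (-1.000°)| = 58.000°.
Elevation = 90° − 58.000° = 32.0°.

32.0°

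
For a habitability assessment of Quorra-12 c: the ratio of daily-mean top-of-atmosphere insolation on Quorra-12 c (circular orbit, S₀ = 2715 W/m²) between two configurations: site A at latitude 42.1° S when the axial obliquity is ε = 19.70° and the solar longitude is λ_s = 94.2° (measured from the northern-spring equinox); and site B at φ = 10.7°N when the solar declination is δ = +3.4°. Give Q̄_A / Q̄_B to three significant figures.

Q̄_A / Q̄_B ≈ 0.382

— Configuration A (φ=-42.1°):
Solar declination: sin δ = sin ε · sin λ_s = sin 19.70° × sin 94.2° = 0.33619, so δ = +19.645°.
cos H₀ = −tan(-42.1°) tan(+19.645°) = 0.3225, H₀ = 1.2424 rad.
Bracket: H₀ sin φ sin δ + cos φ cos δ sin H₀ = 1.2424×-0.67043×0.33619 + 0.74198×0.94179×0.94655 = -0.280027 + 0.661439 = 0.381412.
Q̄ = (S₀/π) × [bracket] = (2715/π) × 0.381412 = 329.62 W/m².
— Configuration B (φ=+10.7°):
cos H₀ = −tan(+10.7°) tan(+3.400°) = -0.0112, H₀ = 1.5820 rad.
Bracket: H₀ sin φ sin δ + cos φ cos δ sin H₀ = 1.5820×0.18567×0.05931 + 0.98261×0.99824×0.99994 = 0.017421 + 0.980822 = 0.998243.
Q̄ = (S₀/π) × [bracket] = (2715/π) × 0.998243 = 862.69 W/m².
Ratio Q̄_A / Q̄_B = 329.62 / 862.69 = 0.3821.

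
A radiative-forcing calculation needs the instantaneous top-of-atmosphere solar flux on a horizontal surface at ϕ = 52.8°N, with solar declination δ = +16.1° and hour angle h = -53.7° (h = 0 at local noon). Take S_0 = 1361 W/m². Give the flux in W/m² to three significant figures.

cos θ_z = sin ϕ sin δ + cos ϕ cos δ cos h = 0.220889 + 0.343892 = 0.564781.
Flux = S_0 · cos θ_z = 1361 × 0.564781 = 768.7 W/m².

769 W/m²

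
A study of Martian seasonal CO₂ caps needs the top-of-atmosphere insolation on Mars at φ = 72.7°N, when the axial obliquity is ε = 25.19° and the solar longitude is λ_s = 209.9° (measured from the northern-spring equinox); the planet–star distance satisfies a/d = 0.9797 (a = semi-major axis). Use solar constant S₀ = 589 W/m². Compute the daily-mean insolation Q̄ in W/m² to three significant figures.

Q̄ ≈ 8.35 W/m²

Solar declination: sin δ = sin ε · sin λ_s = sin 25.19° × sin 209.9° = -0.21217, so δ = -12.249°.
cos H₀ = −tan(+72.7°) tan(-12.249°) = 0.6971, H₀ = 0.7995 rad.
Bracket: H₀ sin φ sin δ + cos φ cos δ sin H₀ = 0.7995×0.95476×-0.21217 + 0.29737×0.97723×0.71701 = -0.161956 + 0.208362 = 0.046406.
Inverse-square distance factor (a/d)² = 0.9797² = 0.959812.
Q̄ = (S₀/π) × 0.959812 × [bracket] = (589/π) × 0.959812 × 0.046406 = 8.351 W/m².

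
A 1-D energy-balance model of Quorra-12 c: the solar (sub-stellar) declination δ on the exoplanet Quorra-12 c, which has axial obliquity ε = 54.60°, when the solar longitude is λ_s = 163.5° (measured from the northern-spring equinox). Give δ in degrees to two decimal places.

δ = +13.39°

sin δ = sin ε · sin λ_s = sin 54.60° × sin 163.5° = 0.231509.
δ = arcsin(0.231509) = +13.39°.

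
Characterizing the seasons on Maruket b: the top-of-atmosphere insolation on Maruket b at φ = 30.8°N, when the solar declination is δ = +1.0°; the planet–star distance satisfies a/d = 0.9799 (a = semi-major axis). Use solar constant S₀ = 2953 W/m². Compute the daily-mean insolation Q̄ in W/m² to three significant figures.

Q̄ ≈ 788 W/m²

cos H₀ = −tan(+30.8°) tan(+1.000°) = -0.0104, H₀ = 1.5812 rad.
Bracket: H₀ sin φ sin δ + cos φ cos δ sin H₀ = 1.5812×0.51204×0.01745 + 0.85896×0.99985×0.99995 = 0.014128 + 0.858788 = 0.872916.
Inverse-square distance factor (a/d)² = 0.9799² = 0.960204.
Q̄ = (S₀/π) × 0.960204 × [bracket] = (2953/π) × 0.960204 × 0.872916 = 787.9 W/m².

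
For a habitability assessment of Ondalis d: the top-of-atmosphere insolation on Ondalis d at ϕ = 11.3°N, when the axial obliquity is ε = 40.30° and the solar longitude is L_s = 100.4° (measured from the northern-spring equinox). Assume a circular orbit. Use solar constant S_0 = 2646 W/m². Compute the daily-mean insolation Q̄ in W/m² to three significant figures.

Q̄ ≈ 811 W/m²

Solar declination: sin δ = sin ε · sin L_s = sin 40.30° × sin 100.4° = 0.63616, so δ = +39.506°.
cos h₀ = −tan(+11.3°) tan(+39.506°) = -0.1648, h₀ = 1.7363 rad.
Bracket: h₀ sin ϕ sin δ + cos ϕ cos δ sin h₀ = 1.7363×0.19595×0.63616 + 0.98061×0.77155×0.98633 = 0.216439 + 0.746247 = 0.962686.
Q̄ = (S_0/π) × [bracket] = (2646/π) × 0.962686 = 810.8 W/m².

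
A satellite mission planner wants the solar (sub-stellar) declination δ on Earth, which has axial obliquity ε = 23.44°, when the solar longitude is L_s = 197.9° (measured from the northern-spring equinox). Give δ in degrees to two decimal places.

δ = -7.02°

sin δ = sin ε · sin L_s = sin 23.44° × sin 197.9° = -0.122263.
δ = arcsin(-0.122263) = -7.02°.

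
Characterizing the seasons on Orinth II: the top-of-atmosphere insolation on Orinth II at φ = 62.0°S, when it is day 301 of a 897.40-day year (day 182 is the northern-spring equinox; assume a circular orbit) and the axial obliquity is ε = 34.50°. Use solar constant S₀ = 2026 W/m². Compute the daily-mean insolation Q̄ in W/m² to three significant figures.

Solar longitude: λ_s = 360° × (301 − 182)/897.40 = 47.738°.
sin δ = sin 34.50° × sin 47.738° = 0.41918, so δ = +24.783°.
cos H₀ = −tan(-62.0°) tan(+24.783°) = 0.8683, H₀ = 0.5189 rad.
Bracket: H₀ sin φ sin δ + cos φ cos δ sin H₀ = 0.5189×-0.88295×0.41918 + 0.46947×0.90790×0.49596 = -0.192053 + 0.211394 = 0.019341.
Q̄ = (S₀/π) × [bracket] = (2026/π) × 0.019341 = 12.47 W/m².

Q̄ ≈ 12.5 W/m²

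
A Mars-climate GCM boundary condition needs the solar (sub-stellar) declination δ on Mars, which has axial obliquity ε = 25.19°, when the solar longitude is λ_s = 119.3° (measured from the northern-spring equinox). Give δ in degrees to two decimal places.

δ = +21.79°

sin δ = sin ε · sin λ_s = sin 25.19° × sin 119.3° = 0.371171.
δ = arcsin(0.371171) = +21.79°.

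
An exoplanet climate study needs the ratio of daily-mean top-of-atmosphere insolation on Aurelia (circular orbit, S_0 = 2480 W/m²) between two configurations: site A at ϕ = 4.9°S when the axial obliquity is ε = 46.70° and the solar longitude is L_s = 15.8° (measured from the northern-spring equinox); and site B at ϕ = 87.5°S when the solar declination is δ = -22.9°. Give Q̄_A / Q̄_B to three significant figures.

Q̄_A / Q̄_B ≈ 0.778

— Configuration A (ϕ=-4.9°):
Solar declination: sin δ = sin ε · sin L_s = sin 46.70° × sin 15.8° = 0.19816, so δ = +11.429°.
cos h₀ = −tan(-4.9°) tan(+11.429°) = 0.0173, h₀ = 1.5535 rad.
Bracket: h₀ sin ϕ sin δ + cos ϕ cos δ sin h₀ = 1.5535×-0.08542×0.19816 + 0.99635×0.98017×0.99985 = -0.026296 + 0.976446 = 0.950150.
Q̄ = (S_0/π) × [bracket] = (2480/π) × 0.950150 = 750.06 W/m².
— Configuration B (ϕ=-87.5°):
cos h₀ = −tan(-87.5°) tan(-22.900°) = -9.6749 ≤ −1 ⇒ polar day, h₀ = π.
Bracket: h₀ sin ϕ sin δ + cos ϕ cos δ sin h₀ = 3.1416×-0.99905×-0.38912 + 0.04362×0.92119×0.00000 = 1.221298 + 0.000000 = 1.221298.
Q̄ = (S_0/π) × [bracket] = (2480/π) × 1.221298 = 964.10 W/m².
Ratio Q̄_A / Q̄_B = 750.06 / 964.10 = 0.7780.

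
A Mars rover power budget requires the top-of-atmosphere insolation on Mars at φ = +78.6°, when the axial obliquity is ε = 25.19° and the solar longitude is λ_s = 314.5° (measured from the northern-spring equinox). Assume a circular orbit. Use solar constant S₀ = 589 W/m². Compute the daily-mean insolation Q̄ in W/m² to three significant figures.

Q̄ ≈ 0.00 W/m²

Solar declination: sin δ = sin ε · sin λ_s = sin 25.19° × sin 314.5° = -0.30357, so δ = -17.672°.
cos H₀ = −tan(+78.6°) tan(-17.672°) = 1.5801 ≥ 1 ⇒ polar night, H₀ = 0 and Q̄ = 0.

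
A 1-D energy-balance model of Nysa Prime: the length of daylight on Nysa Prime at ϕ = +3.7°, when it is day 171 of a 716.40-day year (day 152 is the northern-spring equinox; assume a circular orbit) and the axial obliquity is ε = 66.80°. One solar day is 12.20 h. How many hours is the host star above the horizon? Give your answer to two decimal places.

6.14 h

Solar longitude: L_s = 360° × (171 − 152)/716.40 = 9.548°.
sin δ = sin 66.80° × sin 9.548° = 0.15246, so δ = +8.769°.
cos h₀ = −tan ϕ · tan δ = −tan(+3.7°) × tan(+8.769°) = -0.0100, so h₀ = 1.5808 rad = 90.57°.
Daylight = 2h₀/(2π) × 12.20 h = (1.5808/π) × 12.20 = 6.14 h.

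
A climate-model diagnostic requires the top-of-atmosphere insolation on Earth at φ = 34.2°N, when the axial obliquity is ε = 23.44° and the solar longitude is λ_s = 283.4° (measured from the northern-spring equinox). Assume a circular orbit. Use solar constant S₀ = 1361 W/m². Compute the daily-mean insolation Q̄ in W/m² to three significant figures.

Q̄ ≈ 196 W/m²

Solar declination: sin δ = sin ε · sin λ_s = sin 23.44° × sin 283.4° = -0.38696, so δ = -22.765°.
cos H₀ = −tan(+34.2°) tan(-22.765°) = 0.2852, H₀ = 1.2816 rad.
Bracket: H₀ sin φ sin δ + cos φ cos δ sin H₀ = 1.2816×0.56208×-0.38696 + 0.82708×0.92210×0.95847 = -0.278751 + 0.730978 = 0.452227.
Q̄ = (S₀/π) × [bracket] = (1361/π) × 0.452227 = 195.9 W/m².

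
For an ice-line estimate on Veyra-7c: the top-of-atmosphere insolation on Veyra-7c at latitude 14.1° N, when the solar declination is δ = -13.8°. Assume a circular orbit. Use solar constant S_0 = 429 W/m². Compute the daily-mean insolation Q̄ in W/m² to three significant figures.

Q̄ ≈ 116 W/m²

cos h₀ = −tan(+14.1°) tan(-13.800°) = 0.0617, h₀ = 1.5091 rad.
Bracket: h₀ sin ϕ sin δ + cos ϕ cos δ sin h₀ = 1.5091×0.24362×-0.23853 + 0.96987×0.97113×0.99809 = -0.087695 + 0.940071 = 0.852376.
Q̄ = (S_0/π) × [bracket] = (429/π) × 0.852376 = 116.4 W/m².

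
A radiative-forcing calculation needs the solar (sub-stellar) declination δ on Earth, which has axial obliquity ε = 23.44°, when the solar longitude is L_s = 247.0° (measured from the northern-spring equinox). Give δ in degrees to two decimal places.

δ = -21.48°

sin δ = sin ε · sin L_s = sin 23.44° × sin 247.0° = -0.366166.
δ = arcsin(-0.366166) = -21.48°.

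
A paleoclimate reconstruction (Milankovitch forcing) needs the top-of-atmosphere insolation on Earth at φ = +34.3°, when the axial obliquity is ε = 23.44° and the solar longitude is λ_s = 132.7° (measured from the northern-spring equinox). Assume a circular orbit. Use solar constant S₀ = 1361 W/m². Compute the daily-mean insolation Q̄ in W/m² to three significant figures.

Solar declination: sin δ = sin ε · sin λ_s = sin 23.44° × sin 132.7° = 0.29234, so δ = +16.998°.
cos H₀ = −tan(+34.3°) tan(+16.998°) = -0.2085, H₀ = 1.7809 rad.
Bracket: H₀ sin φ sin δ + cos φ cos δ sin H₀ = 1.7809×0.56353×0.29234 + 0.82610×0.95631×0.97802 = 0.293390 + 0.772643 = 1.066033.
Q̄ = (S₀/π) × [bracket] = (1361/π) × 1.066033 = 461.8 W/m².

Q̄ ≈ 462 W/m²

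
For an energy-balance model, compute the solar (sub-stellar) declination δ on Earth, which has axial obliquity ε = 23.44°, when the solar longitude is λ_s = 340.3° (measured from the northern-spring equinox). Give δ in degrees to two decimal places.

sin δ = sin ε · sin λ_s = sin 23.44° × sin 340.3° = -0.134093.
δ = arcsin(-0.134093) = -7.71°.

δ = -7.71°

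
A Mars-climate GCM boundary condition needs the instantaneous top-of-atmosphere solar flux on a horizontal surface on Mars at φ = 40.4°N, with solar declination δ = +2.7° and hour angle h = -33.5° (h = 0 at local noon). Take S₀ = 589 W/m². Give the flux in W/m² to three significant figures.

cos θ_z = sin φ sin δ + cos φ cos δ cos h = 0.030531 + 0.634331 = 0.664862.
Flux = S₀ · cos θ_z = 589 × 0.664862 = 391.6 W/m².

392 W/m²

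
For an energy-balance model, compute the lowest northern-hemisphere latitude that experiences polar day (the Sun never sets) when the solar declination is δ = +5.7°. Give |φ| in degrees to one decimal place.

|φ| = 84.3°

Polar day requires cos H₀ = −tan φ tan δ ≤ −1, i.e. tan φ tan δ ≥ 1.
The boundary is |tan φ| · |tan δ| = 1, so |φ| = 90° − |δ| = 90° − 5.7° = 84.3° in the northern hemisphere.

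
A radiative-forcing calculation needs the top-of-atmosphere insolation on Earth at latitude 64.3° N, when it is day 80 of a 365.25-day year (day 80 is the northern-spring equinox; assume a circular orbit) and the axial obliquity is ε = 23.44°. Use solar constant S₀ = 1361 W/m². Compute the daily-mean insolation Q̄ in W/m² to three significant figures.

Solar longitude: λ_s = 360° × (80 − 80)/365.25 = 0.000°.
sin δ = sin 23.44° × sin 0.000° = 0.00000, so δ = +0.000°.
cos H₀ = −tan(+64.3°) tan(+0.000°) = -0.0000, H₀ = 1.5708 rad.
Bracket: H₀ sin φ sin δ + cos φ cos δ sin H₀ = 1.5708×0.90108×0.00000 + 0.43366×1.00000×1.00000 = 0.000000 + 0.433660 = 0.433660.
Q̄ = (S₀/π) × [bracket] = (1361/π) × 0.433660 = 187.9 W/m².

Q̄ ≈ 188 W/m²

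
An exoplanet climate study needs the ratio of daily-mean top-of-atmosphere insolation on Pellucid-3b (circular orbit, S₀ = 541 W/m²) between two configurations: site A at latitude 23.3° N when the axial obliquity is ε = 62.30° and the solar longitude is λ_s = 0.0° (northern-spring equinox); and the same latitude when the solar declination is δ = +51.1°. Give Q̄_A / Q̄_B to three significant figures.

— Configuration A (φ=+23.3°):
Solar declination: sin δ = sin ε · sin λ_s = sin 62.30° × sin 0.0° = 0.00000, so δ = +0.000°.
cos H₀ = −tan(+23.3°) tan(+0.000°) = -0.0000, H₀ = 1.5708 rad.
Bracket: H₀ sin φ sin δ + cos φ cos δ sin H₀ = 1.5708×0.39555×0.00000 + 0.91845×1.00000×1.00000 = 0.000000 + 0.918450 = 0.918450.
Q̄ = (S₀/π) × [bracket] = (541/π) × 0.918450 = 158.16 W/m².
— Configuration B (φ=+23.3°):
cos H₀ = −tan(+23.3°) tan(+51.100°) = -0.5337, H₀ = 2.1338 rad.
Bracket: H₀ sin φ sin δ + cos φ cos δ sin H₀ = 2.1338×0.39555×0.77824 + 0.91845×0.62796×0.84565 = 0.656854 + 0.487729 = 1.144583.
Q̄ = (S₀/π) × [bracket] = (541/π) × 1.144583 = 197.10 W/m².
Ratio Q̄_A / Q̄_B = 158.16 / 197.10 = 0.8024.

Q̄_A / Q̄_B ≈ 0.802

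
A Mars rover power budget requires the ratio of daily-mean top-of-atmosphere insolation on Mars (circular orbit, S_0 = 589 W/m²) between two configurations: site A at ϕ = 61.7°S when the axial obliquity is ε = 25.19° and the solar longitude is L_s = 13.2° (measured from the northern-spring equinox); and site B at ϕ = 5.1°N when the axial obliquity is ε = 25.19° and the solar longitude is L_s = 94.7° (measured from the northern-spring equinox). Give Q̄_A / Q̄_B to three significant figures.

— Configuration A (ϕ=-61.7°):
Solar declination: sin δ = sin ε · sin L_s = sin 25.19° × sin 13.2° = 0.09719, so δ = +5.577°.
cos h₀ = −tan(-61.7°) tan(+5.577°) = 0.1814, h₀ = 1.3884 rad.
Bracket: h₀ sin ϕ sin δ + cos ϕ cos δ sin h₀ = 1.3884×-0.88048×0.09719 + 0.47409×0.99527×0.98342 = -0.118811 + 0.464024 = 0.345213.
Q̄ = (S_0/π) × [bracket] = (589/π) × 0.345213 = 64.722 W/m².
— Configuration B (ϕ=+5.1°):
Solar declination: sin δ = sin ε · sin L_s = sin 25.19° × sin 94.7° = 0.42419, so δ = +25.099°.
cos h₀ = −tan(+5.1°) tan(+25.099°) = -0.0418, h₀ = 1.6126 rad.
Bracket: h₀ sin ϕ sin δ + cos ϕ cos δ sin h₀ = 1.6126×0.08889×0.42419 + 0.99604×0.90557×0.99913 = 0.060805 + 0.901199 = 0.962004.
Q̄ = (S_0/π) × [bracket] = (589/π) × 0.962004 = 180.36 W/m².
Ratio Q̄_A / Q̄_B = 64.722 / 180.36 = 0.3588.

Q̄_A / Q̄_B ≈ 0.359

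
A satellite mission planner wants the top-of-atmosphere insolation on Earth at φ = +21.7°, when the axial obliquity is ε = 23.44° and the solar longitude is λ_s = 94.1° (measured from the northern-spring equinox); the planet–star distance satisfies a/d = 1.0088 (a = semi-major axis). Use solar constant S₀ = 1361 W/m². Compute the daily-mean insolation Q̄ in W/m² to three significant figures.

Q̄ ≈ 483 W/m²

Solar declination: sin δ = sin ε · sin λ_s = sin 23.44° × sin 94.1° = 0.39677, so δ = +23.376°.
cos H₀ = −tan(+21.7°) tan(+23.376°) = -0.1720, H₀ = 1.7437 rad.
Bracket: H₀ sin φ sin δ + cos φ cos δ sin H₀ = 1.7437×0.36975×0.39677 + 0.92913×0.91792×0.98509 = 0.255811 + 0.840151 = 1.095962.
Inverse-square distance factor (a/d)² = 1.0088² = 1.017677.
Q̄ = (S₀/π) × 1.017677 × [bracket] = (1361/π) × 1.017677 × 1.095962 = 483.2 W/m².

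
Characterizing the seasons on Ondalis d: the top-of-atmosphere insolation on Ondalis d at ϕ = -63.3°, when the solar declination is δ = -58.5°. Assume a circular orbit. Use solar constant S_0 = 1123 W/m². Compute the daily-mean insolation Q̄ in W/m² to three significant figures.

cos h₀ = −tan(-63.3°) tan(-58.500°) = -3.2446 ≤ −1 ⇒ polar day, h₀ = π.
Bracket: h₀ sin ϕ sin δ + cos ϕ cos δ sin h₀ = 3.1416×-0.89337×-0.85264 + 0.44932×0.52250×0.00000 = 2.393029 + 0.000000 = 2.393029.
Q̄ = (S_0/π) × [bracket] = (1123/π) × 2.393029 = 855.4 W/m².

Q̄ ≈ 855 W/m²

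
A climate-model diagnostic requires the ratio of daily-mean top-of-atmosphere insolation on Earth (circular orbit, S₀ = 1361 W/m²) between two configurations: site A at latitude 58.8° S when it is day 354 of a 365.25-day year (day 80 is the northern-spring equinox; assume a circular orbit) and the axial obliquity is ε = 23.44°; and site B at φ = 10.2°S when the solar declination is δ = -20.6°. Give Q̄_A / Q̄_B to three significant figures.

Q̄_A / Q̄_B ≈ 1.11

— Configuration A (φ=-58.8°):
Solar longitude: λ_s = 360° × (354 − 80)/365.25 = 270.062°.
sin δ = sin 23.44° × sin 270.062° = -0.39779, so δ = -23.440°.
cos H₀ = −tan(-58.8°) tan(-23.440°) = -0.7159, H₀ = 2.3687 rad.
Bracket: H₀ sin φ sin δ + cos φ cos δ sin H₀ = 2.3687×-0.85536×-0.39779 + 0.51803×0.91748×0.69820 = 0.805959 + 0.331842 = 1.137801.
Q̄ = (S₀/π) × [bracket] = (1361/π) × 1.137801 = 492.92 W/m².
— Configuration B (φ=-10.2°):
cos H₀ = −tan(-10.2°) tan(-20.600°) = -0.0676, H₀ = 1.6385 rad.
Bracket: H₀ sin φ sin δ + cos φ cos δ sin H₀ = 1.6385×-0.17708×-0.35184 + 0.98420×0.93606×0.99771 = 0.102085 + 0.919161 = 1.021246.
Q̄ = (S₀/π) × [bracket] = (1361/π) × 1.021246 = 442.42 W/m².
Ratio Q̄_A / Q̄_B = 492.92 / 442.42 = 1.114.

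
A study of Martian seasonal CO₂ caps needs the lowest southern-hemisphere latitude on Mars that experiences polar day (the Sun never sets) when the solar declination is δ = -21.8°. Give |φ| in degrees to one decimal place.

Polar day requires cos H₀ = −tan φ tan δ ≤ −1, i.e. tan φ tan δ ≥ 1.
The boundary is |tan φ| · |tan δ| = 1, so |φ| = 90° − |δ| = 90° − 21.8° = 68.2° in the southern hemisphere.

|φ| = 68.2°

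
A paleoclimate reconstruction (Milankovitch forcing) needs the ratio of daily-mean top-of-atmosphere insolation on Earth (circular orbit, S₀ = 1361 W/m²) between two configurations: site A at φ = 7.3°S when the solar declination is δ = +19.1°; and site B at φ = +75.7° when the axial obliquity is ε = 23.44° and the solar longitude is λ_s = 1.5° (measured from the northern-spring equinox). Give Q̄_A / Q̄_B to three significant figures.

— Configuration A (φ=-7.3°):
cos H₀ = −tan(-7.3°) tan(+19.100°) = 0.0444, H₀ = 1.5264 rad.
Bracket: H₀ sin φ sin δ + cos φ cos δ sin H₀ = 1.5264×-0.12706×0.32722 + 0.99189×0.94495×0.99902 = -0.063462 + 0.936368 = 0.872906.
Q̄ = (S₀/π) × [bracket] = (1361/π) × 0.872906 = 378.16 W/m².
— Configuration B (φ=+75.7°):
Solar declination: sin δ = sin ε · sin λ_s = sin 23.44° × sin 1.5° = 0.01041, so δ = +0.597°.
cos H₀ = −tan(+75.7°) tan(+0.597°) = -0.0409, H₀ = 1.6117 rad.
Bracket: H₀ sin φ sin δ + cos φ cos δ sin H₀ = 1.6117×0.96902×0.01041 + 0.24700×0.99995×0.99917 = 0.016258 + 0.246783 = 0.263041.
Q̄ = (S₀/π) × [bracket] = (1361/π) × 0.263041 = 113.95 W/m².
Ratio Q̄_A / Q̄_B = 378.16 / 113.95 = 3.319.

Q̄_A / Q̄_B ≈ 3.32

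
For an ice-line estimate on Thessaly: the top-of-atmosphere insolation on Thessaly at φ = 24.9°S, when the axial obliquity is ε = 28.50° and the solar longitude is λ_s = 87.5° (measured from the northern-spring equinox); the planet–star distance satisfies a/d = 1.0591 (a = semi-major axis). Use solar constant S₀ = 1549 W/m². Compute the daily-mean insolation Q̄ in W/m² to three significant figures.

Solar declination: sin δ = sin ε · sin λ_s = sin 28.50° × sin 87.5° = 0.47670, so δ = +28.470°.
cos H₀ = −tan(-24.9°) tan(+28.470°) = 0.2517, H₀ = 1.3163 rad.
Bracket: H₀ sin φ sin δ + cos φ cos δ sin H₀ = 1.3163×-0.42104×0.47670 + 0.90704×0.87906×0.96780 = -0.264194 + 0.771668 = 0.507474.
Inverse-square distance factor (a/d)² = 1.0591² = 1.121693.
Q̄ = (S₀/π) × 1.121693 × [bracket] = (1549/π) × 1.121693 × 0.507474 = 280.7 W/m².

Q̄ ≈ 281 W/m²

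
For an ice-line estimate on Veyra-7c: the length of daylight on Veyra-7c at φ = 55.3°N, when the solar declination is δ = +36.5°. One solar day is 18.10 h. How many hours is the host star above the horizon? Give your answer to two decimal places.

18.10 h

Sunrise equation: cos H₀ = −tan φ · tan δ = -1.0686 ≤ −1, so the host star never sets (polar day) and H₀ = π.
Daylight = 2H₀/(2π) × 18.10 h = (3.1416/π) × 18.10 = 18.10 h.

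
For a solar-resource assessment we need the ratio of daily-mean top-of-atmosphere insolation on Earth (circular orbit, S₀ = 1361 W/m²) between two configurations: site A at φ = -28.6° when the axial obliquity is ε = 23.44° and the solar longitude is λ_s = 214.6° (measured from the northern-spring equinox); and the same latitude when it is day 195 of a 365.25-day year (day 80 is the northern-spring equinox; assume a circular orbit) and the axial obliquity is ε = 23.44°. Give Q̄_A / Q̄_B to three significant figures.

— Configuration A (φ=-28.6°):
Solar declination: sin δ = sin ε · sin λ_s = sin 23.44° × sin 214.6° = -0.22588, so δ = -13.055°.
cos H₀ = −tan(-28.6°) tan(-13.055°) = -0.1264, H₀ = 1.6976 rad.
Bracket: H₀ sin φ sin δ + cos φ cos δ sin H₀ = 1.6976×-0.47869×-0.22588 + 0.87798×0.97415×0.99198 = 0.183556 + 0.848425 = 1.031981.
Q̄ = (S₀/π) × [bracket] = (1361/π) × 1.031981 = 447.07 W/m².
— Configuration B (φ=-28.6°):
Solar longitude: λ_s = 360° × (195 − 80)/365.25 = 113.347°.
sin δ = sin 23.44° × sin 113.347° = 0.36522, so δ = +21.421°.
cos H₀ = −tan(-28.6°) tan(+21.421°) = 0.2139, H₀ = 1.3552 rad.
Bracket: H₀ sin φ sin δ + cos φ cos δ sin H₀ = 1.3552×-0.47869×0.36522 + 0.87798×0.93092×0.97686 = -0.236926 + 0.798416 = 0.561490.
Q̄ = (S₀/π) × [bracket] = (1361/π) × 0.561490 = 243.25 W/m².
Ratio Q̄_A / Q̄_B = 447.07 / 243.25 = 1.838.

Q̄_A / Q̄_B ≈ 1.84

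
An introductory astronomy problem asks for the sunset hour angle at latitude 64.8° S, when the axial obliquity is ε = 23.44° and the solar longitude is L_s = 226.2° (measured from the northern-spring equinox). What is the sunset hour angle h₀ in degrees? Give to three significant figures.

Solar declination: sin δ = sin ε · sin L_s = sin 23.44° × sin 226.2° = -0.28711, so δ = -16.685°.
cos h₀ = −tan ϕ · tan δ = −tan(-64.8°) × tan(-16.685°) = -0.6370, so h₀ = 2.2613 rad = 129.56°.

h₀ = 130°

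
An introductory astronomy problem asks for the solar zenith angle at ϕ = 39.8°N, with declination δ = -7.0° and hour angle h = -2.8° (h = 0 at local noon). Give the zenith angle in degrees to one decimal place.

θ_z = 46.9°

cos θ_z = sin ϕ sin δ + cos ϕ cos δ cos h = -0.078010 + 0.761646 = 0.683636.
θ_z = arccos(0.683636) = 46.9°.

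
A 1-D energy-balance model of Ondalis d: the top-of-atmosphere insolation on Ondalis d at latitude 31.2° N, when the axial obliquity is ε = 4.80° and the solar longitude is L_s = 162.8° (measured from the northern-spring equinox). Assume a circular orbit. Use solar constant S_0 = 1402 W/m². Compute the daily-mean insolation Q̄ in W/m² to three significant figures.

Q̄ ≈ 391 W/m²

Solar declination: sin δ = sin ε · sin L_s = sin 4.80° × sin 162.8° = 0.02474, so δ = +1.418°.
cos h₀ = −tan(+31.2°) tan(+1.418°) = -0.0150, h₀ = 1.5858 rad.
Bracket: h₀ sin ϕ sin δ + cos ϕ cos δ sin h₀ = 1.5858×0.51803×0.02474 + 0.85536×0.99969×0.99989 = 0.020324 + 0.855001 = 0.875325.
Q̄ = (S_0/π) × [bracket] = (1402/π) × 0.875325 = 390.6 W/m².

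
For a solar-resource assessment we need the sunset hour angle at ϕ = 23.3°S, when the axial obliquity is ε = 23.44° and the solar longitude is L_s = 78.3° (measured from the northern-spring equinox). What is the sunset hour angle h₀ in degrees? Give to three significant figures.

Solar declination: sin δ = sin ε · sin L_s = sin 23.44° × sin 78.3° = 0.38952, so δ = +22.925°.
cos h₀ = −tan ϕ · tan δ = −tan(-23.3°) × tan(+22.925°) = 0.1821, so h₀ = 1.3876 rad = 79.51°.

h₀ = 79.5°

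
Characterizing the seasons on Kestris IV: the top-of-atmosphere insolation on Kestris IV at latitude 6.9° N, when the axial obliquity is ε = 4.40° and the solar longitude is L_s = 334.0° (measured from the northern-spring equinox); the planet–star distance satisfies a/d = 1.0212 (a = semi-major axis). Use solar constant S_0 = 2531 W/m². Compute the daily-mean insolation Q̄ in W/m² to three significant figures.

Solar declination: sin δ = sin ε · sin L_s = sin 4.40° × sin 334.0° = -0.03363, so δ = -1.927°.
cos h₀ = −tan(+6.9°) tan(-1.927°) = 0.0041, h₀ = 1.5667 rad.
Bracket: h₀ sin ϕ sin δ + cos ϕ cos δ sin h₀ = 1.5667×0.12014×-0.03363 + 0.99276×0.99943×0.99999 = -0.006330 + 0.992184 = 0.985854.
Inverse-square distance factor (a/d)² = 1.0212² = 1.042849.
Q̄ = (S_0/π) × 1.042849 × [bracket] = (2531/π) × 1.042849 × 0.985854 = 828.3 W/m².

Q̄ ≈ 828 W/m²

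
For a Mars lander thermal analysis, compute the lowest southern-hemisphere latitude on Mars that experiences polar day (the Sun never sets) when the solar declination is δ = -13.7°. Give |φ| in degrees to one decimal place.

|φ| = 76.3°

Polar day requires cos H₀ = −tan φ tan δ ≤ −1, i.e. tan φ tan δ ≥ 1.
The boundary is |tan φ| · |tan δ| = 1, so |φ| = 90° − |δ| = 90° − 13.7° = 76.3° in the southern hemisphere.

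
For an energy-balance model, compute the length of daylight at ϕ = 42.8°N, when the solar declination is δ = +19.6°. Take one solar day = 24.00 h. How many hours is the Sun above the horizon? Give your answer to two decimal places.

14.57 h

cos h₀ = −tan ϕ · tan δ = −tan(+42.8°) × tan(+19.600°) = -0.3297, so h₀ = 1.9068 rad = 109.25°.
Daylight = 2h₀/(2π) × 24.00 h = (1.9068/π) × 24.00 = 14.57 h.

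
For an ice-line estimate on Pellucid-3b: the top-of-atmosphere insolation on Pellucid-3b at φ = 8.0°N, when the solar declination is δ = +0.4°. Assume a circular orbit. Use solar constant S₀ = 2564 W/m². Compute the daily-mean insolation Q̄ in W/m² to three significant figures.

cos H₀ = −tan(+8.0°) tan(+0.400°) = -0.0010, H₀ = 1.5718 rad.
Bracket: H₀ sin φ sin δ + cos φ cos δ sin H₀ = 1.5718×0.13917×0.00698 + 0.99027×0.99998×1.00000 = 0.001527 + 0.990250 = 0.991777.
Q̄ = (S₀/π) × [bracket] = (2564/π) × 0.991777 = 809.4 W/m².

Q̄ ≈ 809 W/m²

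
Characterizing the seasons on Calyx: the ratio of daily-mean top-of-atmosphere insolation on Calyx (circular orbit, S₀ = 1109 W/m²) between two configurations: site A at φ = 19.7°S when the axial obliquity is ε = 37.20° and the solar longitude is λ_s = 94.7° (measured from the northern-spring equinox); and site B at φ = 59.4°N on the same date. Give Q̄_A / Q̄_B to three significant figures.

Q̄_A / Q̄_B ≈ 0.282

— Configuration A (φ=-19.7°):
Solar declination: sin δ = sin ε · sin λ_s = sin 37.20° × sin 94.7° = 0.60257, so δ = +37.054°.
cos H₀ = −tan(-19.7°) tan(+37.054°) = 0.2703, H₀ = 1.2971 rad.
Bracket: H₀ sin φ sin δ + cos φ cos δ sin H₀ = 1.2971×-0.33710×0.60257 + 0.94147×0.79807×0.96276 = -0.263475 + 0.723378 = 0.459903.
Q̄ = (S₀/π) × [bracket] = (1109/π) × 0.459903 = 162.35 W/m².
— Configuration B (φ=+59.4°):
cos H₀ = −tan(+59.4°) tan(+37.054°) = -1.2767 ≤ −1 ⇒ polar day, H₀ = π.
Bracket: H₀ sin φ sin δ + cos φ cos δ sin H₀ = 3.1416×0.86074×0.60257 + 0.50904×0.79807×0.00000 = 1.629410 + 0.000000 = 1.629410.
Q̄ = (S₀/π) × [bracket] = (1109/π) × 1.629410 = 575.19 W/m².
Ratio Q̄_A / Q̄_B = 162.35 / 575.19 = 0.2823.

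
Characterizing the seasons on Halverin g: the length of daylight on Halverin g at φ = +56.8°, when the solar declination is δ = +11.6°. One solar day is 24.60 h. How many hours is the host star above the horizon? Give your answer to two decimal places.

cos H₀ = −tan φ · tan δ = −tan(+56.8°) × tan(+11.600°) = -0.3137, so H₀ = 1.8899 rad = 108.28°.
Daylight = 2H₀/(2π) × 24.60 h = (1.8899/π) × 24.60 = 14.80 h.

14.80 h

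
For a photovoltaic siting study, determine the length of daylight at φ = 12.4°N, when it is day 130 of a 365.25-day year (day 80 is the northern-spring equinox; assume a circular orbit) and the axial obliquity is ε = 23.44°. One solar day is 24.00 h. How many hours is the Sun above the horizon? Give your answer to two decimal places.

Solar longitude: λ_s = 360° × (130 − 80)/365.25 = 49.281°.
sin δ = sin 23.44° × sin 49.281° = 0.30149, so δ = +17.547°.
cos H₀ = −tan φ · tan δ = −tan(+12.4°) × tan(+17.547°) = -0.0695, so H₀ = 1.6404 rad = 93.99°.
Daylight = 2H₀/(2π) × 24.00 h = (1.6404/π) × 24.00 = 12.53 h.

12.53 h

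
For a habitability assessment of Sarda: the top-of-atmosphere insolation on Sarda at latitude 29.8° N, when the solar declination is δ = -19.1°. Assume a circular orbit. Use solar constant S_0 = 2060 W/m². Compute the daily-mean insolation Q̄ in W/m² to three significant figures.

Q̄ ≈ 381 W/m²

cos h₀ = −tan(+29.8°) tan(-19.100°) = 0.1983, h₀ = 1.3712 rad.
Bracket: h₀ sin ϕ sin δ + cos ϕ cos δ sin h₀ = 1.3712×0.49697×-0.32722 + 0.86777×0.94495×0.98014 = -0.222983 + 0.803714 = 0.580731.
Q̄ = (S_0/π) × [bracket] = (2060/π) × 0.580731 = 380.8 W/m².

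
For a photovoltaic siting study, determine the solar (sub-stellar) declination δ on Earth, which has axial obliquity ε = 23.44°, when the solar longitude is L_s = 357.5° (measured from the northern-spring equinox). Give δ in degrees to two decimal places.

δ = -0.99°

sin δ = sin ε · sin L_s = sin 23.44° × sin 357.5° = -0.017351.
δ = arcsin(-0.017351) = -0.99°.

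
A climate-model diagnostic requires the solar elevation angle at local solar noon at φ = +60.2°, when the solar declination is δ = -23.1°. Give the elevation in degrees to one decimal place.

6.7°

At local noon the hour angle is zero, so the zenith angle equals |φ − δ| = |+60.2° − (-23.100°)| = 83.300°.
Elevation = 90° − 83.300° = 6.7°.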